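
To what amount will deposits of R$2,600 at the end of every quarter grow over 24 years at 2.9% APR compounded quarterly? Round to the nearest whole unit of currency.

R$358,866

i = 0.029/4 = 0.00725 per quarter; n = 24·4 = 96.
FV = PMT · [(1+i)^n − 1] / i = 2600 · 138.025381 = 358,865.9909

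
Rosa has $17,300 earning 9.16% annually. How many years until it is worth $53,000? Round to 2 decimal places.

12.77 years

(1+i)^n = 53000/17300 = 3.06358, so n = ln 3.06358 / ln 1.0916 = 12.7742 years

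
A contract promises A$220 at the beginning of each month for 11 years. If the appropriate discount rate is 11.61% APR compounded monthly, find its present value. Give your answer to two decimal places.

A$16,517.60

i = 0.1161/12 = 0.009675 per month; n = 11·12 = 132.
PV = PMT · [1 − (1+i)^(−n)] / i × (1+i) = 220 · 75.079985 = 16,517.5968
Payments are at the start of each period, so multiply by (1+i).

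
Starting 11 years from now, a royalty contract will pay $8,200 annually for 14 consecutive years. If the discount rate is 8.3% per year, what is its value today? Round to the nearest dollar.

Value one period before first payment (t=10): 8200 × [1 − (1+0.083)^(−14)] / 0.083 = 8200 × 8.102498 = 66,440.4815
PV₀ = 66,440.4815 / (1+0.083)^10 = 66,440.4815 / 2.219650 = 29,932.8593

$29,933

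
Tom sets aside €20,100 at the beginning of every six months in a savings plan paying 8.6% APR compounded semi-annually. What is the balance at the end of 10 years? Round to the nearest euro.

i = 0.086/2 = 0.043 per half-year; n = 10·2 = 20.
Accumulation factor s(20|0.043) × (1+i) = 32.043360; FV = 20100 × 32.043360 = 644,071.5325
Payments are at the start of each period, so multiply by (1+i).

€644,072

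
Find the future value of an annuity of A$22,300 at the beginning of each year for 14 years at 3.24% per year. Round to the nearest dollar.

A$399,829

FV = 22300 × [(1+0.0324)^14 − 1] / 0.0324 × (1+i) = 22300 × 17.929563 = 399,829.2588
(annuity-due: payments at period start, so ×(1+i).)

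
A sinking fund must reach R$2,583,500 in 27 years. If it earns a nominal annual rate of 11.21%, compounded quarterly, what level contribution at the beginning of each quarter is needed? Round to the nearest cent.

Periodic rate i = 0.1121/4 = 0.028025; n = 27 × 4 = 108 periods.
PMT = 2.5835e+06 / ( [(1+0.028025)^108 − 1] / 0.028025 × (1+i) ) = 2.5835e+06 / 689.181278 = 3,748.6509

R$3,748.65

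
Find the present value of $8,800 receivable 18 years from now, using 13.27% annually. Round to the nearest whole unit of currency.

$934

Discount factor = (1+0.1327)^(−18) = 0.106153; PV = 8,800 × 0.106153 = 934.1454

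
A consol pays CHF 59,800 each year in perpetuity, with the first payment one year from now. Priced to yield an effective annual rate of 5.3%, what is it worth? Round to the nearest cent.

PV = PMT / i = 59800 / 0.053 = 1,128,301.8868

CHF 1,128,301.89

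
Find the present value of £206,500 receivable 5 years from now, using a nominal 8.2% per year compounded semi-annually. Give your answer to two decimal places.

i = 0.082/2 = 0.041 per half-year; n = 5·2 = 10.
Discount factor = (1+0.041)^(−10) = 0.669103; PV = 206,500 × 0.669103 = 138,169.6829

£138,169.68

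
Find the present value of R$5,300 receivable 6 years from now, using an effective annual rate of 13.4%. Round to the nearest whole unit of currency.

R$2,492

PV = FV·(1+i)^(−n) = 5,300 × 0.470242 = 2,492.2841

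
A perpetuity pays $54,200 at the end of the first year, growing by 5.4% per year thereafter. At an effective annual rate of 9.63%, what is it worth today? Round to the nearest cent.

$1,281,323.88

PV = D₁/(r − g) = 54200/(0.0963 − 0.054) = 1,281,323.8771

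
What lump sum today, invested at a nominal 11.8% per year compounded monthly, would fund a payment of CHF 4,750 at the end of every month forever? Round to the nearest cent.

CHF 483,050.85

Periodic rate i = 0.118/12 = 0.00983333.
PV = C/r = 4750/0.00983333 = 483,050.8475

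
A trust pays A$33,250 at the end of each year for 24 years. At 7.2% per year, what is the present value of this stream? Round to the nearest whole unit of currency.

A$374,752

PV = 33250 × [1 − (1+0.072)^(−24)] / 0.072 = 33250 × 11.270750 = 374,752.4428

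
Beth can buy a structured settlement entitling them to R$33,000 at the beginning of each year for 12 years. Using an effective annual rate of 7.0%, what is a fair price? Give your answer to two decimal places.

R$280,456.25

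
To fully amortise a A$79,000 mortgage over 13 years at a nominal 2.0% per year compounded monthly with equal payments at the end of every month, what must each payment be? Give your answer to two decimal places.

A$575.51

With 12 periods per year: i = 0.00166667, n = 156.
Annuity-PV factor = 137.268912; PMT = 79000 / 137.268912 = 575.5127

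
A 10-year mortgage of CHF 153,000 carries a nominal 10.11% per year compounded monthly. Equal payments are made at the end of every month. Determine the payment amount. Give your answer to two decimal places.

CHF 2,031.24

With 12 periods per year: i = 0.008425, n = 120.
PMT = 153000 / ( [1 − (1+0.008425)^(−120)] / 0.008425 ) = 153000 / 75.323542 = 2,031.2375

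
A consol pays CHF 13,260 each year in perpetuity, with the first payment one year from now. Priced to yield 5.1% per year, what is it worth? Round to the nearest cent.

PV = C/r = 13260/0.051 = 260,000.0000

CHF 260,000.00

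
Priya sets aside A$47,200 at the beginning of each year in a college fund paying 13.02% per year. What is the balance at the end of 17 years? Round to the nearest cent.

FV = PMT · [(1+i)^n − 1] / i × (1+i) = 47200 · 60.851468 = 2,872,189.2913
(annuity-due: payments at period start, so ×(1+i).)

A$2,872,189.29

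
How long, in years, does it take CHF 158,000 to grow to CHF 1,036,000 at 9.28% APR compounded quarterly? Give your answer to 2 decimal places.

20.50 years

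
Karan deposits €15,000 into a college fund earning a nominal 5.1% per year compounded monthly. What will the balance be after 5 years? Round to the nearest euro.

Periodic rate i = 0.051/12 = 0.00425; n = 5 × 12 = 60 periods.
15,000 × (1+0.00425)^60 = 15,000 × 1.289765 = 19,346.4677

€19,346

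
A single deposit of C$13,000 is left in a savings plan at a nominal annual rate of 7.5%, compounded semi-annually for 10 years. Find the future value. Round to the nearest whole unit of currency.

Periodic rate i = 0.075/2 = 0.0375; n = 10 × 2 = 20 periods.
13,000 × (1+0.0375)^20 = 13,000 × 2.088152 = 27,145.9759

C$27,146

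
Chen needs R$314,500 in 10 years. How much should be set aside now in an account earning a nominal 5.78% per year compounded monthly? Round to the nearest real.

R$176,686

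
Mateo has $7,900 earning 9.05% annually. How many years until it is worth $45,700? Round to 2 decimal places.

n = ln(45700/7900) / ln(1+0.0905) = ln(5.78481) / 0.086636 = 20.2598 years

20.26 years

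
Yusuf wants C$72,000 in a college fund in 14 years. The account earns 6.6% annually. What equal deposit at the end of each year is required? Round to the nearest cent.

PMT = 72000 / ( [(1+0.066)^14 − 1] / 0.066 ) = 72000 / 21.921416 = 3,284.4593

C$3,284.46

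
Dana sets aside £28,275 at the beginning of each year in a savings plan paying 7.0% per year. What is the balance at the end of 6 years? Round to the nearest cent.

£216,417.45

FV = 28275 × [(1+0.07)^6 − 1] / 0.07 × (1+i) = 28275 × 7.654021 = 216,417.4464
Payments are at the start of each period, so multiply by (1+i).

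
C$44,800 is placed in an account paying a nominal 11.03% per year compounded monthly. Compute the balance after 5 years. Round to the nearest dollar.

Periodic rate i = 0.1103/12 = 0.00919167; n = 5 × 12 = 60 periods.
FV = 44,800 × (1 + 0.00919167)^60 = 77,570.6367

C$77,571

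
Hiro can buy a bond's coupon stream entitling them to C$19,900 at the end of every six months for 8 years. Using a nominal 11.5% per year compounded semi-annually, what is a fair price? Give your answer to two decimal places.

C$204,605.60

i = 0.115/2 = 0.0575 per half-year; n = 8·2 = 16.
PV = 19900 × [1 − (1+0.0575)^(−16)] / 0.0575 = 19900 × 10.281688 = 204,605.6001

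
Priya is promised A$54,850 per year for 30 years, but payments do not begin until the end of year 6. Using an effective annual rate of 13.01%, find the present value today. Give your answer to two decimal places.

A$222,893.82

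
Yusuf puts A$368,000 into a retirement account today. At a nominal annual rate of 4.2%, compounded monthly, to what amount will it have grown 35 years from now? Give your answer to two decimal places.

Periodic rate i = 0.042/12 = 0.0035; n = 35 × 12 = 420 periods.
FV = PV·(1+i)^n = 368,000 × 4.338087 = 1,596,416.0467

A$1,596,416.05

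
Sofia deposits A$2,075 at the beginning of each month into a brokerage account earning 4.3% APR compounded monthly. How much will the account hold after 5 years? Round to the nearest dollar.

Periodic rate i = 0.043/12 = 0.00358333; n = 5 × 12 = 60 periods.
FV = 2075 × [(1+0.00358333)^60 − 1] / 0.00358333 × (1+i) = 2075 × 67.044647 = 139,117.6431
Payments are at the start of each period, so multiply by (1+i).

A$139,118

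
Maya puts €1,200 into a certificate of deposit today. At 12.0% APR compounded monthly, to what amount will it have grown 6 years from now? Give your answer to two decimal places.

€2,456.52

With 12 periods per year: i = 0.01, n = 72.
1,200 × (1+0.01)^72 = 1,200 × 2.047099 = 2,456.5192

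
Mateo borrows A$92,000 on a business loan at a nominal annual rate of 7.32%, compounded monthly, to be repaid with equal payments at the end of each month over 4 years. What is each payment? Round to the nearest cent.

i = 0.0732/12 = 0.0061 per month; n = 4·12 = 48.
PMT = 92000 / ( [1 − (1+0.0061)^(−48)] / 0.0061 ) = 92000 / 41.502407 = 2,216.7389

A$2,216.74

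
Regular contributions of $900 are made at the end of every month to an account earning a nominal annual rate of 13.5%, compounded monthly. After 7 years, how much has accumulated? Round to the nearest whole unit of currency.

$124,742

Periodic rate i = 0.135/12 = 0.01125; n = 7 × 12 = 84 periods.
FV = PMT · [(1+i)^n − 1] / i = 900 · 138.602198 = 124,741.9782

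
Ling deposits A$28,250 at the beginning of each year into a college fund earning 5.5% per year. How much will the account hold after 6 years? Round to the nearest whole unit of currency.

FV = 28250 × [(1+0.055)^6 − 1] / 0.055 × (1+i) = 28250 × 7.266894 = 205,289.7509
(Beginning-of-period payments → annuity-due factor ×(1+i).)

A$205,290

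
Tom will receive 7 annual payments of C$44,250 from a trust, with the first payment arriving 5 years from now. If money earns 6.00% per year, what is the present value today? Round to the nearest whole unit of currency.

C$195,663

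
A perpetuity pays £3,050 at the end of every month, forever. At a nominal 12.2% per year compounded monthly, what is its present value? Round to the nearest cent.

Periodic rate i = 0.122/12 = 0.0101667.
PV = PMT / i = 3050 / 0.0101667 = 300,000.0000

£300,000.00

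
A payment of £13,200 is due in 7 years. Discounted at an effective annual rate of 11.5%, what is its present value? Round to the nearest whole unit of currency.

PV = 13,200 / (1 + 0.115)^7 = 13,200 / 2.142516 = 6,160.9809

£6,161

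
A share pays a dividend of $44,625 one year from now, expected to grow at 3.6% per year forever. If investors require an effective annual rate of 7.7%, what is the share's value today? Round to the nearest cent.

$1,088,414.63

PV = PMT / (i − g) = 44625 / (0.077 − 0.036) = 44625 / 0.041000 = 1,088,414.6341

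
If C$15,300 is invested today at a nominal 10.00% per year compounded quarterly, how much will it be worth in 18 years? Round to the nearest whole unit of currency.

C$90,534

Periodic rate i = 0.1/4 = 0.025; n = 18 × 4 = 72 periods.
FV = PV·(1+i)^n = 15,300 × 5.917228 = 90,533.5894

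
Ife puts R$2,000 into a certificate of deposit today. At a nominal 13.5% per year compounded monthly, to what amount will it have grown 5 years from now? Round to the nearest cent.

R$3,913.29

Periodic rate i = 0.135/12 = 0.01125; n = 5 × 12 = 60 periods.
FV = PV·(1+i)^n = 2,000 × 1.956645 = 3,913.2904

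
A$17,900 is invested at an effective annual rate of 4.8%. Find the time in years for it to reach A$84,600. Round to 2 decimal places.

33.13 years

n = ln(84600/17900) / ln(1+0.048) = ln(4.72626) / 0.046884 = 33.1274 years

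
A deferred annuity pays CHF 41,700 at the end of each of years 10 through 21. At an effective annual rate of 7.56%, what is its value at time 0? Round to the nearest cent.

CHF 166,873.26

Value one period before first payment (t=9): 41700 × [1 − (1+0.0756)^(−12)] / 0.0756 = 41700 × 7.710949 = 321,546.5717
Discount back 9 years: 321,546.5717 × (1+0.0756)^(−9) = 321,546.5717 × 0.518971 = 166,873.2567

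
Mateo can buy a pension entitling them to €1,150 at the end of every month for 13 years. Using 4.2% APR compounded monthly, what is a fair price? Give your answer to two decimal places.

€138,060.89

With 12 periods per year: i = 0.0035, n = 156.
PV = PMT · [1 − (1+i)^(−n)] / i = 1150 · 120.052945 = 138,060.8870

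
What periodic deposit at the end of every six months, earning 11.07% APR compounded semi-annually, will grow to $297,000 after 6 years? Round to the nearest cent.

i = 0.1107/2 = 0.05535 per half-year; n = 6·2 = 12.
PMT = 297000 / ( [(1+0.05535)^12 − 1] / 0.05535 ) = 297000 / 16.418972 = 18,088.8304

$18,088.83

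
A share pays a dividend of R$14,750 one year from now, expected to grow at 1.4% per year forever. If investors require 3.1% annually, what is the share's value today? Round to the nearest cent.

PV = D₁/(r − g) = 14750/(0.031 − 0.014) = 867,647.0588

R$867,647.06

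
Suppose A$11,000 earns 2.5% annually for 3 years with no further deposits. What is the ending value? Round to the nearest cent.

A$11,845.80

11,000 × (1+0.025)^3 = 11,000 × 1.076891 = 11,845.7969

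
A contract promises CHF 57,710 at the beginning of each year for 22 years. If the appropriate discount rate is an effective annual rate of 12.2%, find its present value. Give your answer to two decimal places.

CHF 488,569.13

PV = PMT · [1 − (1+i)^(−n)] / i × (1+i) = 57710 · 8.465935 = 488,569.1312
(Beginning-of-period payments → annuity-due factor ×(1+i).)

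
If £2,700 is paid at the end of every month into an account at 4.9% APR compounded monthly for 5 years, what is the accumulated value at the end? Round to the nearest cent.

£183,148.69

i = 0.049/12 = 0.00408333 per month; n = 5·12 = 60.
FV = PMT · [(1+i)^n − 1] / i = 2700 · 67.832848 = 183,148.6899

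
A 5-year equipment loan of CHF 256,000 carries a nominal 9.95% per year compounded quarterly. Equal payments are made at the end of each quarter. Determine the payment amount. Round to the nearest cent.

i = 0.0995/4 = 0.024875 per quarter; n = 5·4 = 20.
Annuity-PV factor = 15.607585; PMT = 256000 / 15.607585 = 16,402.2810

CHF 16,402.28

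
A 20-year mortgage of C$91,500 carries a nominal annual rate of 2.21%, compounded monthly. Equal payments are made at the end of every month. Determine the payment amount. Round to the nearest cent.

C$472.04

Periodic rate i = 0.0221/12 = 0.00184167; n = 20 × 12 = 240 periods.
Annuity-PV factor = 193.840196; PMT = 91500 / 193.840196 = 472.0383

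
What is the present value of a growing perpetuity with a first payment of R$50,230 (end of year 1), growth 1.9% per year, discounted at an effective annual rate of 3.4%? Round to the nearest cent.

R$3,348,666.67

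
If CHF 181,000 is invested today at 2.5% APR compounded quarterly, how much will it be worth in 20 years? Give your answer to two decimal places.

CHF 297,954.57

With 4 periods per year: i = 0.00625, n = 80.
FV = PV·(1+i)^n = 181,000 × 1.646158 = 297,954.5659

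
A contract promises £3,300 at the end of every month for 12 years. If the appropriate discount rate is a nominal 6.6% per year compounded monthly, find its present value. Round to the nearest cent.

£327,646.81

With 12 periods per year: i = 0.0055, n = 144.
PV = 3300 × [1 − (1+0.0055)^(−144)] / 0.0055 = 3300 × 99.286913 = 327,646.8140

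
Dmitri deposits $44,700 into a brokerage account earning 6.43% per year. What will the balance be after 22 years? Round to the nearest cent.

$176,082.78

44,700 × (1+0.0643)^22 = 44,700 × 3.939212 = 176,082.7817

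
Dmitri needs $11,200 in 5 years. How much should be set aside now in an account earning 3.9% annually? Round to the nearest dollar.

$9,250

PV = FV·(1+i)^(−n) = 11,200 × 0.825890 = 9,249.9692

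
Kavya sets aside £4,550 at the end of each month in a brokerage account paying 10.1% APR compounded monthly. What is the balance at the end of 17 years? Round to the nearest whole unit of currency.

With 12 periods per year: i = 0.00841667, n = 204.
FV = 4550 × [(1+0.00841667)^204 − 1] / 0.00841667 = 4550 × 537.972642 = 2,447,775.5203

£2,447,776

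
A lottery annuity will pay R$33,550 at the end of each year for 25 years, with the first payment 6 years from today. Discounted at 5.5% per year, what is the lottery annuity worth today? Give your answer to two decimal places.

Value one period before first payment (t=5): 33550 × [1 − (1+0.055)^(−25)] / 0.055 = 33550 × 13.413933 = 450,037.4406
PV₀ = 450,037.4406 / (1+0.055)^5 = 450,037.4406 / 1.306960 = 344,339.1063

R$344,339.11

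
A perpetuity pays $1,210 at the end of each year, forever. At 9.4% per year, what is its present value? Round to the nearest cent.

PV = PMT / i = 1210 / 0.094 = 12,872.3404

$12,872.34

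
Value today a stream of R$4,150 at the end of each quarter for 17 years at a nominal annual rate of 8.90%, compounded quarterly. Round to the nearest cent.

With 4 periods per year: i = 0.02225, n = 68.
PV = PMT · [1 − (1+i)^(−n)] / i = 4150 · 34.879467 = 144,749.7874

R$144,749.79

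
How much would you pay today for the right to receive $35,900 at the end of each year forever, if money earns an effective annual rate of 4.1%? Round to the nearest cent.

$875,609.76

PV = PMT / i = 35900 / 0.041 = 875,609.7561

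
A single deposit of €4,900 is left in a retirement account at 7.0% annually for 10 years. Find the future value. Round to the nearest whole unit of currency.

€9,639

4,900 × (1+0.07)^10 = 4,900 × 1.967151 = 9,639.0417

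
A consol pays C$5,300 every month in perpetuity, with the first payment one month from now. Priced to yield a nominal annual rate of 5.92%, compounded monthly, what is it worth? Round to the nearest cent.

Periodic rate i = 0.0592/12 = 0.00493333.
PV = C/r = 5300/0.00493333 = 1,074,324.3243

C$1,074,324.32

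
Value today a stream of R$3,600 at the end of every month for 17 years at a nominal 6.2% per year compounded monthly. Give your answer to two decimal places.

R$453,260.09

With 12 periods per year: i = 0.00516667, n = 204.
PV = PMT · [1 − (1+i)^(−n)] / i = 3600 · 125.905579 = 453,260.0853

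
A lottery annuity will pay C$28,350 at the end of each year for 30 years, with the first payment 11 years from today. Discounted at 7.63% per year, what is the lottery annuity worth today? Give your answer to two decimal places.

C$158,492.98

PV at t=10 (ordinary 30-year annuity): 28350 × a(30|0.0763) = 28350 × 11.662466 = 330,630.8985
PV₀ = 330,630.8985 / (1+0.0763)^10 = 330,630.8985 / 2.086092 = 158,492.9813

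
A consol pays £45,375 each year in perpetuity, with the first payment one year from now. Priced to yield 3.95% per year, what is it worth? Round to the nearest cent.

PV = C/r = 45375/0.0395 = 1,148,734.1772

£1,148,734.18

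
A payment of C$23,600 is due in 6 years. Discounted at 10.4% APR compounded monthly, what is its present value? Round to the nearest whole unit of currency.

With 12 periods per year: i = 0.00866667, n = 72.
PV = FV·(1+i)^(−n) = 23,600 × 0.537239 = 12,678.8492

C$12,679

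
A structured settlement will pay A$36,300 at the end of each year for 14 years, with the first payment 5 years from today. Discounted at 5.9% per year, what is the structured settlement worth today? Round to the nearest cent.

A$269,938.54

Value one period before first payment (t=4): 36300 × [1 − (1+0.059)^(−14)] / 0.059 = 36300 × 9.352810 = 339,506.9988
Discount back 4 years: 339,506.9988 × (1+0.059)^(−4) = 339,506.9988 × 0.795090 = 269,938.5378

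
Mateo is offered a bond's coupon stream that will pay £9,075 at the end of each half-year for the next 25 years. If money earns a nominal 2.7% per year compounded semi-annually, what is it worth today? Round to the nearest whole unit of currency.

Periodic rate i = 0.027/2 = 0.0135; n = 25 × 2 = 50 periods.
Annuity factor a(50|0.0135) = 36.188089; PV = 9075 × 36.188089 = 328,406.9107

£328,407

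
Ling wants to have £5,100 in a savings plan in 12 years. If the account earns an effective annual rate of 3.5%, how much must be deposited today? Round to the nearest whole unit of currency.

£3,375

PV = 5,100 / (1 + 0.035)^12 = 5,100 / 1.511069 = 3,375.0948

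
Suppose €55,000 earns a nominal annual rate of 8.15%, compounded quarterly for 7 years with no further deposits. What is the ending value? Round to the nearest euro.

€96,747

With 4 periods per year: i = 0.020375, n = 28.
FV = PV·(1+i)^n = 55,000 × 1.759036 = 96,746.9663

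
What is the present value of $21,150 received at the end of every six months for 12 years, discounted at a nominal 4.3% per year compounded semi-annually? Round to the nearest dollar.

$393,315

Periodic rate i = 0.043/2 = 0.0215; n = 12 × 2 = 24 periods.
Annuity factor a(24|0.0215) = 18.596435; PV = 21150 × 18.596435 = 393,314.5955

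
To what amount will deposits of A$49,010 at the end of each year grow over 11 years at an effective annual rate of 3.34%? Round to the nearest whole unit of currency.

A$638,794

FV = PMT · [(1+i)^n − 1] / i = 49010 · 13.033958 = 638,794.2678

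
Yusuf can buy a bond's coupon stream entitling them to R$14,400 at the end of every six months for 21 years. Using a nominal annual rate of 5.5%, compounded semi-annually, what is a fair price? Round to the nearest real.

R$356,068

With 2 periods per year: i = 0.0275, n = 42.
Annuity factor a(42|0.0275) = 24.726921; PV = 14400 × 24.726921 = 356,067.6579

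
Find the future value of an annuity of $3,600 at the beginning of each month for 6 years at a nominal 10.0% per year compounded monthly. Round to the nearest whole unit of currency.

i = 0.1/12 = 0.00833333 per month; n = 6·12 = 72.
FV = 3600 × [(1+0.00833333)^72 − 1] / 0.00833333 × (1+i) = 3600 × 98.928908 = 356,144.0685
(annuity-due: payments at period start, so ×(1+i).)

$356,144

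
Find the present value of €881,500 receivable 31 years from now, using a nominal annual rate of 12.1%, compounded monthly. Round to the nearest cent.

Periodic rate i = 0.121/12 = 0.0100833; n = 31 × 12 = 372 periods.
PV = FV·(1+i)^(−n) = 881,500 × 0.023940 = 21,102.8926

€21,102.89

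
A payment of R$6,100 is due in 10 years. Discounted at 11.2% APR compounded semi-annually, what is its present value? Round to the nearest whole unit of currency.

Periodic rate i = 0.112/2 = 0.056; n = 10 × 2 = 20 periods.
PV = 6,100 / (1 + 0.056)^20 = 6,100 / 2.973571 = 2,051.4053

R$2,051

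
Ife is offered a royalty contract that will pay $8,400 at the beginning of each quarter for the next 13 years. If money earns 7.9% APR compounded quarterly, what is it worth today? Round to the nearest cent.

With 4 periods per year: i = 0.01975, n = 52.
PV = PMT · [1 − (1+i)^(−n)] / i × (1+i) = 8400 · 32.958218 = 276,849.0289
(Beginning-of-period payments → annuity-due factor ×(1+i).)

$276,849.03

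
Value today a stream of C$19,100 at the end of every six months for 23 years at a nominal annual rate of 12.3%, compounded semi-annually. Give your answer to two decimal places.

With 2 periods per year: i = 0.0615, n = 46.
Annuity factor a(46|0.0615) = 15.215911; PV = 19100 × 15.215911 = 290,623.9091

C$290,623.91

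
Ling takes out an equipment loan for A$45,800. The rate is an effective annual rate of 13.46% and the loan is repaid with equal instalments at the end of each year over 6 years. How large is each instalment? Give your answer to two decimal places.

A$11,604.15

Annuity-PV factor = 3.946863; PMT = 45800 / 3.946863 = 11,604.1517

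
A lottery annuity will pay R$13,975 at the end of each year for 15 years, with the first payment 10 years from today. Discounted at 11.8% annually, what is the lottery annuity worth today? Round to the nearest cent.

R$35,255.85

Value one period before first payment (t=9): 13975 × [1 − (1+0.118)^(−15)] / 0.118 = 13975 × 6.884233 = 96,207.1529
Discount back 9 years: 96,207.1529 × (1+0.118)^(−9) = 96,207.1529 × 0.366458 = 35,255.8452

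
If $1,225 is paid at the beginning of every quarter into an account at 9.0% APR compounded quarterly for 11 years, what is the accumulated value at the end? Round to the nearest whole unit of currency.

i = 0.09/4 = 0.0225 per quarter; n = 11·4 = 44.
FV = 1225 × [(1+0.0225)^44 − 1] / 0.0225 × (1+i) = 1225 × 75.522506 = 92,515.0699
(Beginning-of-period payments → annuity-due factor ×(1+i).)

$92,515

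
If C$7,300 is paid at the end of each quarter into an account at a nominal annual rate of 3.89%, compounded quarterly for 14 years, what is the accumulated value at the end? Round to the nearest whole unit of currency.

i = 0.0389/4 = 0.009725 per quarter; n = 14·4 = 56.
FV = 7300 × [(1+0.009725)^56 − 1] / 0.009725 = 7300 × 73.973150 = 540,003.9941

C$540,004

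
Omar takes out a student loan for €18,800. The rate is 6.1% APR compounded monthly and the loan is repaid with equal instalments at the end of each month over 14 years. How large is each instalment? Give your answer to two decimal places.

With 12 periods per year: i = 0.00508333, n = 168.
PMT = 18800 / ( [1 − (1+0.00508333)^(−168)] / 0.00508333 ) = 18800 / 112.793980 = 166.6756

€166.68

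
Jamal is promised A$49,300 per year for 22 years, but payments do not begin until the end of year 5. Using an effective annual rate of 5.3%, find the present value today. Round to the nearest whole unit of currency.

PV at t=4 (ordinary 22-year annuity): 49300 × a(22|0.053) = 49300 × 12.810333 = 631,549.4311
PV₀ = 631,549.4311 / (1+0.053)^4 = 631,549.4311 / 1.229457 = 513,681.4271

A$513,681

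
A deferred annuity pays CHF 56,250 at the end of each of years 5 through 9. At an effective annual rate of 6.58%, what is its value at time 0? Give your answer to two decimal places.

Value one period before first payment (t=4): 56250 × [1 − (1+0.0658)^(−5)] / 0.0658 = 56250 × 4.146722 = 233,253.1343
Discount back 4 years: 233,253.1343 × (1+0.0658)^(−4) = 233,253.1343 × 0.774992 = 180,769.2785

CHF 180,769.28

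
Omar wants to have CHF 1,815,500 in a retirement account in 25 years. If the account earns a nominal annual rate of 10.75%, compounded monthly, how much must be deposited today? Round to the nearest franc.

i = 0.1075/12 = 0.00895833 per month; n = 25·12 = 300.
PV = FV·(1+i)^(−n) = 1,815,500 × 0.068870 = 125,033.6047

CHF 125,034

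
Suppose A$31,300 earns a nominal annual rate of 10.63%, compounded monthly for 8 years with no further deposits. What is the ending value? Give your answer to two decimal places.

A$72,986.44

With 12 periods per year: i = 0.00885833, n = 96.
FV = PV·(1+i)^n = 31,300 × 2.331835 = 72,986.4371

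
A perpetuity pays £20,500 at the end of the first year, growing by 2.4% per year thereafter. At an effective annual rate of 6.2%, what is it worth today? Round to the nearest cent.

£539,473.68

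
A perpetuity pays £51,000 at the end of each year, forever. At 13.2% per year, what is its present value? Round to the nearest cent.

PV = C/r = 51000/0.132 = 386,363.6364

£386,363.64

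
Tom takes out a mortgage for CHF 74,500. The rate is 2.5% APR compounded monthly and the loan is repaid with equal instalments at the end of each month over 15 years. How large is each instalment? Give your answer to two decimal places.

CHF 496.76

Periodic rate i = 0.025/12 = 0.00208333; n = 15 × 12 = 180 periods.
PMT = 74500 / ( [1 − (1+0.00208333)^(−180)] / 0.00208333 ) = 74500 / 149.972433 = 496.7580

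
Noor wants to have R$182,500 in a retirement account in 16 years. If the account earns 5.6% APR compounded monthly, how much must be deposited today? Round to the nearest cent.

Periodic rate i = 0.056/12 = 0.00466667; n = 16 × 12 = 192 periods.
PV = FV·(1+i)^(−n) = 182,500 × 0.409051 = 74,651.7792

R$74,651.78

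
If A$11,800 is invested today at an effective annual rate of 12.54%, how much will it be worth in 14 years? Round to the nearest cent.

11,800 × (1+0.1254)^14 = 11,800 × 5.227533 = 61,684.8849

A$61,684.88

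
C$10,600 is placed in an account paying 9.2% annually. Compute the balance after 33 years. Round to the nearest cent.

C$193,487.51

FV = 10,600 × (1 + 0.092)^33 = 193,487.5081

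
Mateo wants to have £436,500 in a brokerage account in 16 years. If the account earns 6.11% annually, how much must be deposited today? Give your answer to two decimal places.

£168,998.64

PV = FV·(1+i)^(−n) = 436,500 × 0.387168 = 168,998.6423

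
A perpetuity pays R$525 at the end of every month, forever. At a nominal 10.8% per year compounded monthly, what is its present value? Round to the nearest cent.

R$58,333.33

Periodic rate i = 0.108/12 = 0.009.
PV = C/r = 525/0.009 = 58,333.3333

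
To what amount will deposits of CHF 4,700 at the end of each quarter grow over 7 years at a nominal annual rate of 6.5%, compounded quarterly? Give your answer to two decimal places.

CHF 164,982.83

With 4 periods per year: i = 0.01625, n = 28.
FV = 4700 × [(1+0.01625)^28 − 1] / 0.01625 = 4700 × 35.102730 = 164,982.8306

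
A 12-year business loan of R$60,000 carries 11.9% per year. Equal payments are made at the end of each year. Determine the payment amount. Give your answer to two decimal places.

R$9,641.37

PMT = 60000 / ( [1 − (1+0.119)^(−12)] / 0.119 ) = 60000 / 6.223183 = 9,641.3682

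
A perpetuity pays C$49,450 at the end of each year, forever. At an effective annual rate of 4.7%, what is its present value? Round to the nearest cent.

PV = C/r = 49450/0.047 = 1,052,127.6596

C$1,052,127.66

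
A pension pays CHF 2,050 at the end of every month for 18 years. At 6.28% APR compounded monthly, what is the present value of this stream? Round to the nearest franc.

CHF 264,858

Periodic rate i = 0.0628/12 = 0.00523333; n = 18 × 12 = 216 periods.
Annuity factor a(216|0.00523333) = 129.199249; PV = 2050 × 129.199249 = 264,858.4598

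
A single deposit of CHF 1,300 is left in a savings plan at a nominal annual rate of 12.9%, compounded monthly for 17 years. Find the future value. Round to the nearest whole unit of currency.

i = 0.129/12 = 0.01075 per month; n = 17·12 = 204.
FV = PV·(1+i)^n = 1,300 × 8.857782 = 11,515.1170

CHF 11,515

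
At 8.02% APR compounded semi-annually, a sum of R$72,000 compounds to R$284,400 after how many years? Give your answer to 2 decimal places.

17.47 years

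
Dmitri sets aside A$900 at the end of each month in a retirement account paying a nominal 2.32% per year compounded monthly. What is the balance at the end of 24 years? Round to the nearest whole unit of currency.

i = 0.0232/12 = 0.00193333 per month; n = 24·12 = 288.
Accumulation factor s(288|0.00193333) = 384.900772; FV = 900 × 384.900772 = 346,410.6944

A$346,411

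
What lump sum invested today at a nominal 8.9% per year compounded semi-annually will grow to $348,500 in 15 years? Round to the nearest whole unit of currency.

With 2 periods per year: i = 0.0445, n = 30.
PV = 348,500 / (1 + 0.0445)^30 = 348,500 / 3.691929 = 94,395.1004

$94,395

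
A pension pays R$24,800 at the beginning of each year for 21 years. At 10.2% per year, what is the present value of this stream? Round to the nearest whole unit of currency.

R$233,086

Annuity factor a(21|0.102) × (1+i) = 9.398625; PV = 24800 × 9.398625 = 233,085.9038
(annuity-due: payments at period start, so ×(1+i).)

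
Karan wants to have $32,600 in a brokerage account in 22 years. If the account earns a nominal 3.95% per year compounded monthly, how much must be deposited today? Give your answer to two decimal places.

With 12 periods per year: i = 0.00329167, n = 264.
PV = 32,600 / (1 + 0.00329167)^264 = 32,600 / 2.381125 = 13,691.0096

$13,691.01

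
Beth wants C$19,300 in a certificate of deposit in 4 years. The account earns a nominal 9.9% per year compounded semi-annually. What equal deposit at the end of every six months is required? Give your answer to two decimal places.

C$2,024.75

i = 0.099/2 = 0.0495 per half-year; n = 4·2 = 8.
FV-annuity factor = 9.532049; PMT = 19300 / 9.532049 = 2,024.7483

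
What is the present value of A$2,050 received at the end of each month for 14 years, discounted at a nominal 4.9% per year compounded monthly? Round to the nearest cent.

i = 0.049/12 = 0.00408333 per month; n = 14·12 = 168.
PV = PMT · [1 − (1+i)^(−n)] / i = 2050 · 121.398298 = 248,866.5108

A$248,866.51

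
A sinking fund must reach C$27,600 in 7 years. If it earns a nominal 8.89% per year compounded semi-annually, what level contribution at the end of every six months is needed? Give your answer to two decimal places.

Periodic rate i = 0.0889/2 = 0.04445; n = 7 × 2 = 14 periods.
PMT = 27600 / ( [(1+0.04445)^14 − 1] / 0.04445 ) = 27600 / 18.860418 = 1,463.3822

C$1,463.38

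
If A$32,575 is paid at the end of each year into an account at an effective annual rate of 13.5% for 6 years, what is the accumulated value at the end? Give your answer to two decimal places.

FV = 32575 × [(1+0.135)^6 − 1] / 0.135 = 32575 × 8.428443 = 274,556.5427

A$274,556.54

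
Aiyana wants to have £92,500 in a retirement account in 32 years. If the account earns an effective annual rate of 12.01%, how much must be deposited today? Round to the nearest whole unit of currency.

£2,454

PV = FV·(1+i)^(−n) = 92,500 × 0.026533 = 2,454.2806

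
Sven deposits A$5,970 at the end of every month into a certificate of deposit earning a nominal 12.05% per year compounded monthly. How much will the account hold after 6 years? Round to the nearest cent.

A$626,144.73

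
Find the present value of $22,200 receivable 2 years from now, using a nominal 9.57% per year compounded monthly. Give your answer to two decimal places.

$18,346.73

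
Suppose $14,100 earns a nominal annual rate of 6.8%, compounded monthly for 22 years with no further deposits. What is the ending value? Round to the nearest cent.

$62,674.34

Periodic rate i = 0.068/12 = 0.00566667; n = 22 × 12 = 264 periods.
FV = 14,100 × (1 + 0.00566667)^264 = 62,674.3376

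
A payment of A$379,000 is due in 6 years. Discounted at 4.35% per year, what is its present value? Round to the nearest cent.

A$293,551.63

PV = 379,000 / (1 + 0.0435)^6 = 379,000 / 1.291085 = 293,551.6255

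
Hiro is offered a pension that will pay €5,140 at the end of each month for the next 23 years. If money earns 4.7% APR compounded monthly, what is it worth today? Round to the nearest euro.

With 12 periods per year: i = 0.00391667, n = 276.
PV = PMT · [1 − (1+i)^(−n)] / i = 5140 · 168.517487 = 866,179.8806

€866,180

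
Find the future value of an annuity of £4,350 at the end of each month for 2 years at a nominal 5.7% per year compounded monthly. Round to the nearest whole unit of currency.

£110,307

With 12 periods per year: i = 0.00475, n = 24.
FV = 4350 × [(1+0.00475)^24 − 1] / 0.00475 = 4350 × 25.357827 = 110,306.5486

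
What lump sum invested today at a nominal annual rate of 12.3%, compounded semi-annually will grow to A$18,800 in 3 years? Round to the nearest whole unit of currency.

A$13,141

With 2 periods per year: i = 0.0615, n = 6.
PV = FV·(1+i)^(−n) = 18,800 × 0.699005 = 13,141.2857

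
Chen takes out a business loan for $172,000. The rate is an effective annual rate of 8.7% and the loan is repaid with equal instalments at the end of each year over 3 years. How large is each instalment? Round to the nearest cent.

Annuity-PV factor = 2.544890; PMT = 172000 / 2.544890 = 67,586.4167

$67,586.42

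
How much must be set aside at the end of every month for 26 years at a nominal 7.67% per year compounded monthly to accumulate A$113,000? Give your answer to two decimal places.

A$114.65

With 12 periods per year: i = 0.00639167, n = 312.
PMT = 113000 / ( [(1+0.00639167)^312 − 1] / 0.00639167 ) = 113000 / 985.635051 = 114.6469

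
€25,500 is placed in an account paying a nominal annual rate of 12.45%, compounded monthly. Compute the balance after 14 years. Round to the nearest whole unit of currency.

€144,416

i = 0.1245/12 = 0.010375 per month; n = 14·12 = 168.
FV = 25,500 × (1 + 0.010375)^168 = 144,416.0971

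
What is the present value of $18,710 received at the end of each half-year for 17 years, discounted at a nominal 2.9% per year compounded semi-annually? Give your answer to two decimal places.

Periodic rate i = 0.029/2 = 0.0145; n = 17 × 2 = 34 periods.
PV = 18710 × [1 − (1+0.0145)^(−34)] / 0.0145 = 18710 × 26.692597 = 499,418.4881

$499,418.49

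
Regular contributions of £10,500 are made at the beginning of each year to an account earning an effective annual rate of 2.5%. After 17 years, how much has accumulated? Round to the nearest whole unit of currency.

Accumulation factor s(17|0.025) × (1+i) = 21.386349; FV = 10500 × 21.386349 = 224,556.6614
(Beginning-of-period payments → annuity-due factor ×(1+i).)

£224,557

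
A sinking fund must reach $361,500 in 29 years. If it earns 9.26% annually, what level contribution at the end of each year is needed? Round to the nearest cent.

$2,779.63

PMT = 361500 / ( [(1+0.0926)^29 − 1] / 0.0926 ) = 361500 / 130.053086 = 2,779.6342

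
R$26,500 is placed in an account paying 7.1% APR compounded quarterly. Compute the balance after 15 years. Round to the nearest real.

R$76,157

With 4 periods per year: i = 0.01775, n = 60.
26,500 × (1+0.01775)^60 = 26,500 × 2.873867 = 76,157.4751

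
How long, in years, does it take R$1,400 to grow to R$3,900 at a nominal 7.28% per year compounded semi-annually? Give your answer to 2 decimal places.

14.33 years

Periodic rate i = 0.0728/2 = 0.0364.
n = ln(3900/1400) / ln(1+0.0364) = ln(2.78571) / 0.035753 = 28.6549 half-years
= 28.6549/2 years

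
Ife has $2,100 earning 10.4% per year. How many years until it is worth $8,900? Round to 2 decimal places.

n = ln(8900/2100) / ln(1+0.104) = ln(4.23810) / 0.098940 = 14.5959 years

14.60 years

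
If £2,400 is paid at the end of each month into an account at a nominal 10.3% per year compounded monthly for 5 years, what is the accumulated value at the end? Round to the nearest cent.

With 12 periods per year: i = 0.00858333, n = 60.
FV = PMT · [(1+i)^n − 1] / i = 2400 · 78.054114 = 187,329.8747

£187,329.87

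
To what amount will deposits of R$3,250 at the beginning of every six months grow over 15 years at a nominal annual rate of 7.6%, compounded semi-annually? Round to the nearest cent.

R$183,003.83

With 2 periods per year: i = 0.038, n = 30.
Accumulation factor s(30|0.038) × (1+i) = 56.308870; FV = 3250 × 56.308870 = 183,003.8275
(Beginning-of-period payments → annuity-due factor ×(1+i).)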